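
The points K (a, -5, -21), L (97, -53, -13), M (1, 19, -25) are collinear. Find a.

Collinearity requires KL × KM = 0; each component is linear in a.
The y-component gives (-12)a + (396) = 0, so a = 33.
The remaining components then also vanish.

33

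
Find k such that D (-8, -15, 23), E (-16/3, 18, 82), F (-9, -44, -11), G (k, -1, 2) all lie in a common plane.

-31/3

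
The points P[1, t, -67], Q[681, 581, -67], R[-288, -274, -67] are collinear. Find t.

-19

Collinearity requires PQ × PR = 0; each component is linear in t.
The z-component gives (-969)t + (-18411) = 0, so t = -19.
The remaining components then also vanish.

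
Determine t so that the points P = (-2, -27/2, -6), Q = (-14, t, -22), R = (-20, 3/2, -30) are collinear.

-7/2

Collinearity requires PQ × PR = 0; each component is linear in t.
The x-component gives (-24)t + (-84) = 0, so t = -7/2.
The remaining components then also vanish.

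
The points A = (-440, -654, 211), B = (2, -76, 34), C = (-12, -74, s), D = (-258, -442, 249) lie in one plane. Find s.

The points are coplanar iff AB · (AC × AD) = 0.
Expanding, this is linear in s: (11492)s + (540124) = 0.
So s = -47.

-47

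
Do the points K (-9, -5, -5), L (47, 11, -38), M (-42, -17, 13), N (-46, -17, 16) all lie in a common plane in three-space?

Yes

A normal to the plane through K, L, M is n = KL × KM = (-108, 81, -144).
The plane has equation n·P = 1287. For N: n·N = 1287.
Equal, so N lies in the plane and all four are coplanar.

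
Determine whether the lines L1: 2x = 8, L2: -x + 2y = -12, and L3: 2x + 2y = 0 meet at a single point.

Intersecting L1 and L2: solving the 2×2 system gives (x, y) = (4, -4).
Substitute into L3: (2)(4) + (2)(-4) = 0.
This equals 0, so (4, -4) lies on all three lines and they are concurrent.

Yes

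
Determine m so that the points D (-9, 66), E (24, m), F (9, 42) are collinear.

The three points are collinear iff det[DE; DF] = 0.
This determinant is linear in m: (-18)m + (396) = 0, so m = 22.

22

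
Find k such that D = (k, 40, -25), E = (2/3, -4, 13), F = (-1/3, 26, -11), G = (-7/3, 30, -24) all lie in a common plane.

The points are coplanar iff DE · (DF × DG) = 0.
Expanding, this is linear in k: (294)k + (392) = 0.
So k = -4/3.

-4/3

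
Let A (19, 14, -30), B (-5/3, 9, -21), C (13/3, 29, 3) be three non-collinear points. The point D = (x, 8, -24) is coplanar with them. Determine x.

A normal to the plane is n = AB × AC = (-300, 550, -1150/3).
D lies in the plane iff n · AD = 0.
This gives (-300)x + (100) = 0, so x = 1/3.

1/3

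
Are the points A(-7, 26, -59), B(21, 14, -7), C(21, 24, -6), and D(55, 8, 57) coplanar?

Yes

With A as base: AB = (28, -12, 52), AC = (28, -2, 53), AD = (62, -18, 116).
AC × AD = (722, 38, -380).
AB · (AC × AD) = 0.
The scalar triple product vanishes, so the four points are coplanar.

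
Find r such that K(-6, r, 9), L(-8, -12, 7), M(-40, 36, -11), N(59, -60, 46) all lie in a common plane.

The points are coplanar iff KL · (KM × KN) = 0.
Expanding, this is linear in r: (-42)r + (840) = 0.
So r = 20.

20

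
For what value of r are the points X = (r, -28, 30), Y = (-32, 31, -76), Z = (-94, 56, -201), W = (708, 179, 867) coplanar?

Coplanarity ⇔ det[XY; XZ; XW] = 0.
Expanding, this is linear in r: (-42075)r + (-420750) = 0.
So r = -10.

-10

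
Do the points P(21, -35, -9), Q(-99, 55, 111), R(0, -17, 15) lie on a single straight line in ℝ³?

No

PQ = (-120, 90, 120), PR = (-21, 18, 24).
PQ × PR = (0, 360, -270).
The cross product is nonzero, so the points do not lie on one line.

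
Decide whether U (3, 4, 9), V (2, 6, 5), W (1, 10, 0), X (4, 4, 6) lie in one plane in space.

A normal to the plane through U, V, W is n = UV × UW = (6, -1, -2).
The plane has equation n·P = -4. For X: n·X = 8.
8 ≠ -4, so X is off the plane.

No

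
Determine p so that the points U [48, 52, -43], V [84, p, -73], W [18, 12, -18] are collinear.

Direction UW = (-30, -40, 25). From the x-coordinate of V, the parameter along the line is τ = (84 − 48)/(-30) = -6/5.
Then p = 52 + (-6/5)·(-40) = 100.

100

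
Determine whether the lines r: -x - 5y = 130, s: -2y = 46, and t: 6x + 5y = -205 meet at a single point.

Yes

Lines aᵢx + bᵢy = cᵢ with pairwise distinct directions are concurrent exactly when det[aᵢ bᵢ cᵢ] = 0.
Here the determinant is 0.
It vanishes, so the lines are concurrent at (-15, -23).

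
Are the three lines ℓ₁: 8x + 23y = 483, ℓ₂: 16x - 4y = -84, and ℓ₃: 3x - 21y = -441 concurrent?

The three lines meet at one point iff the augmented coefficient matrix [aᵢ bᵢ cᵢ] has rank < 3, i.e. its determinant vanishes.
Here the determinant is 0.
It vanishes, so the lines are concurrent at (0, 21).

Yes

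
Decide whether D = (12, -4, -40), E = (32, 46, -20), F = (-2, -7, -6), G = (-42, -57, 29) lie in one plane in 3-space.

Yes

The four points are coplanar iff the 3×3 determinant with rows DE, DF, DG is zero.
Rows: (20, 50, 20), (-14, -3, 34), (-54, -53, 69).
Expanding along the first row: (20)(1595) − (50)(870) + (20)(580) = 0.
Zero determinant ⇒ coplanar.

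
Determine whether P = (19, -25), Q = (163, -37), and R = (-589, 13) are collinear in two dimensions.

No

PQ = (144, -12), PR = (-608, 38).
If collinear, PR would be a scalar multiple of PQ. But (144)·(38) ≠ (-12)·(-608) (difference -1824), so they are not parallel; the points are not collinear.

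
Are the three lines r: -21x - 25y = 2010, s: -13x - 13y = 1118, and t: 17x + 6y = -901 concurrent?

Yes

Lines aᵢx + bᵢy = cᵢ with pairwise distinct directions are concurrent exactly when det[aᵢ bᵢ cᵢ] = 0.
Here the determinant is 0.
It vanishes, so the lines are concurrent at (-35, -51).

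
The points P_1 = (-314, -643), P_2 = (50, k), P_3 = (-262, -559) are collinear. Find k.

The three points are collinear iff det[P_1P_2; P_1P_3] = 0.
This determinant is linear in k: (-52)k + (-2860) = 0, so k = -55.

-55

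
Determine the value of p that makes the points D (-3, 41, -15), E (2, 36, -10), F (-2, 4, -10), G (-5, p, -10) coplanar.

-20

The points are coplanar iff DE · (DF × DG) = 0.
Expanding, this is linear in p: (-20)p + (-400) = 0.
So p = -20.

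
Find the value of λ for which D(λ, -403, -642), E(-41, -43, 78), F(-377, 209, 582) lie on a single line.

Direction EF = (-336, 252, 504). From the y-coordinate of D, the parameter along the line is τ = (-403 − (-43))/252 = -10/7.
Then λ = (-41) + (-10/7)·(-336) = 439.

439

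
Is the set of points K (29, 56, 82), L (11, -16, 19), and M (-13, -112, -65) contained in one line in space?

KL = (-18, -72, -63), KM = (-42, -168, -147).
Each component of KM is 7/3 times the corresponding component of KL, so KM = 7/3·KL and the points are collinear.

Yes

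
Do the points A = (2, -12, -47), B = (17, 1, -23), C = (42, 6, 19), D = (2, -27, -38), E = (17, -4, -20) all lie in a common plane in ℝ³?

The plane through A, B, C has normal n = AB × AC = (426, -30, -250) and equation n·P = 12962.
Checking the remaining points: n·D = 11162, n·E = 12362.
Since n·D = 11162 ≠ 12962, D is off the plane and the points are not all coplanar.

No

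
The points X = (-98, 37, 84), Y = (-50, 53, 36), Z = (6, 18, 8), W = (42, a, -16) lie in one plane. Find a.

7

Coplanarity ⇔ det[XY; XZ; XW] = 0.
Expanding, this is linear in a: (-1344)a + (9408) = 0.
So a = 7.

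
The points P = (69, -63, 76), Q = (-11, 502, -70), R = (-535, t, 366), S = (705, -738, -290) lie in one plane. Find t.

The points are coplanar iff PQ · (PR × PS) = 0.
Expanding, this is linear in t: (122136)t + (-88182192) = 0.
So t = 722.

722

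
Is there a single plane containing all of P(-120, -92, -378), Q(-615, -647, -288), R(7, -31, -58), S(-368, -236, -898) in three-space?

The four points are coplanar iff the 3×3 determinant with rows PQ, PR, PS is zero.
Rows: (-495, -555, 90), (127, 61, 320), (-248, -144, -520).
Expanding along the first row: (-495)(14360) − (-555)(13320) + (90)(-3160) = 0.
Zero determinant ⇒ coplanar.

Yes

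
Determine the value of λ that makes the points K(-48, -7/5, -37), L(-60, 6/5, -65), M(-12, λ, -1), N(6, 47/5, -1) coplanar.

14/5

The points are coplanar iff KL · (KM × KN) = 0.
Expanding, this is linear in λ: (1080)λ + (-3024) = 0.
So λ = 14/5.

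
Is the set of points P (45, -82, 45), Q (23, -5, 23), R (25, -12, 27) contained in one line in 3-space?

No

PQ = (-22, 77, -22), PR = (-20, 70, -18).
PQ × PR = (154, 44, 0).
The cross product is nonzero, so the points do not lie on one line.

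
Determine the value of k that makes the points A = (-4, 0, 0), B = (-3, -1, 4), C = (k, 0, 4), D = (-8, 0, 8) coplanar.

The points are coplanar iff AB · (AC × AD) = 0.
Expanding, this is linear in k: (8)k + (48) = 0.
So k = -6.

-6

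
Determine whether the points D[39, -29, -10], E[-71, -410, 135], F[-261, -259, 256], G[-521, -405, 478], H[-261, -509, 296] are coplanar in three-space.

The plane through D, E, F has normal n = DE × DF = (-67996, -14240, -89000) and equation n·P = -1348884.
Checking the remaining points: n·G = -1348884, n·H = -1348884.
All equal -1348884, so all 5 points lie in one plane.

Yes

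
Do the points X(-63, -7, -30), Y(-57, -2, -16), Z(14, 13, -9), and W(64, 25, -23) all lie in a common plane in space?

With X as base: XY = (6, 5, 14), XZ = (77, 20, 21), XW = (127, 32, 7).
XZ × XW = (-532, 2128, -76).
XY · (XZ × XW) = 6384.
Since 6384 ≠ 0, the four points are not coplanar.

No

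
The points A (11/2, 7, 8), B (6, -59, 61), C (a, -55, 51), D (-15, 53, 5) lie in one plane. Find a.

Coplanarity ⇔ det[AB; AC; AD] = 0.
Expanding, this is linear in a: (2240)a + (-22400) = 0.
So a = 10.

10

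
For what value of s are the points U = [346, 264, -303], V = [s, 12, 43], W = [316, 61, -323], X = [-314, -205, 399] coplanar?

16

Normal to plane UWX: n = (-151886, 34260, -119910); plane equation n·P = -7175186.
Requiring n·V = -7175186: (-151886)s + (-4745010) = -7175186.
So s = 16.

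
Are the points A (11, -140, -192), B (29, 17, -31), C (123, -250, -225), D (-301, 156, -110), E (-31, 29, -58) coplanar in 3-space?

The plane through A, B, C has normal n = AB × AC = (12529, 18626, -19564) and equation n·P = 1286467.
Checking the remaining points: n·D = 1286467, n·E = 1286467.
All equal 1286467, so all 5 points lie in one plane.

Yes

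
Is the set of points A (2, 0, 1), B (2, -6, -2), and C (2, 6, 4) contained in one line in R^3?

Yes

AB = (0, -6, -3), AC = (0, 6, 3).
Each component of AC is -1 times the corresponding component of AB, so AC = -1·AB and the points are collinear.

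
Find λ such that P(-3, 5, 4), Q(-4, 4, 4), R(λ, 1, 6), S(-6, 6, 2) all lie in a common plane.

Normal to plane PQS: n = (2, -2, -4); plane equation n·X = -32.
Requiring n·R = -32: (2)λ + (-26) = -32.
So λ = -3.

-3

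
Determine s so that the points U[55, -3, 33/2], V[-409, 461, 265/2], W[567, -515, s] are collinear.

-223/2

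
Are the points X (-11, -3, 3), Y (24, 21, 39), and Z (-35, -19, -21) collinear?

XY = (35, 24, 36), XZ = (-24, -16, -24).
Comparing components 3 and 1: (36)(-24) − (35)(-24) = -24 ≠ 0, so XY and XZ are not parallel and the points are not collinear.

No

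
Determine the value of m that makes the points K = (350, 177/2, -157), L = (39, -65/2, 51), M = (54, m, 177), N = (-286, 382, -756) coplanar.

-197/2

The points are coplanar iff KL · (KM × KN) = 0.
Expanding, this is linear in m: (318577)m + (62759669/2) = 0.
So m = -197/2.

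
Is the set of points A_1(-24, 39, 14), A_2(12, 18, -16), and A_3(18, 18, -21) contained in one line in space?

No

A_1A_2 = (36, -21, -30), A_1A_3 = (42, -21, -35).
Comparing components 2 and 3: (-21)(-35) − (-30)(-21) = 105 ≠ 0, so A_1A_2 and A_1A_3 are not parallel and the points are not collinear.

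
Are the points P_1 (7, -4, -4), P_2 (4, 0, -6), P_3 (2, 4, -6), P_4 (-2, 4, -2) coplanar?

The four points are coplanar iff the 3×3 determinant with rows P_1P_2, P_1P_3, P_1P_4 is zero.
Rows: (-3, 4, -2), (-5, 8, -2), (-9, 8, 2).
Expanding along the first row: (-3)(32) − (4)(-28) + (-2)(32) = -48.
Nonzero ⇒ not coplanar.

No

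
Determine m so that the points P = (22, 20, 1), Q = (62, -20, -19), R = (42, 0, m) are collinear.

Collinearity requires PQ × PR = 0; each component is linear in m.
The x-component gives (-40)m + (-360) = 0, so m = -9.
The remaining components then also vanish.

-9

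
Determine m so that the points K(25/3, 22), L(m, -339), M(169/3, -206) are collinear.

The three points are collinear iff det[KL; KM] = 0.
This determinant is linear in m: (-228)m + (19228) = 0, so m = 253/3.

253/3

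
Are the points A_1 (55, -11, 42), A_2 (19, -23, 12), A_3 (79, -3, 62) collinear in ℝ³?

A_1A_2 = (-36, -12, -30), A_1A_3 = (24, 8, 20).
A_1A_2 × A_1A_3 = (0, 0, 0).
The cross product vanishes, so the three points are collinear.

Yes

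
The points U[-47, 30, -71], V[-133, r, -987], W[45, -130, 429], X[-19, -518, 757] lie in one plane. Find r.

511

Normal to plane UWX: n = (141520, -62176, -45936); plane equation n·P = -5255264.
Requiring n·V = -5255264: (-62176)r + (26516672) = -5255264.
So r = 511.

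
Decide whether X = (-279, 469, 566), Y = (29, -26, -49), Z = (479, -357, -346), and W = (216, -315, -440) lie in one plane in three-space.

The four points are coplanar iff the 3×3 determinant with rows XY, XZ, XW is zero.
Rows: (308, -495, -615), (758, -826, -912), (495, -784, -1006).
Expanding along the first row: (308)(115948) − (-495)(-311108) + (-615)(-185402) = -4264246.
Nonzero ⇒ not coplanar.

No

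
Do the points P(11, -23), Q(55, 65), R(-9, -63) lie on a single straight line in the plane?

Yes

PQ = (44, 88), PR = (-20, -40).
det[PQ; PR] = (44)(-40) − (88)(-20) = 0.
The determinant is zero, so the points are collinear.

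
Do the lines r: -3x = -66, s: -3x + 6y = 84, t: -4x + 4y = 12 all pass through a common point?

Yes

Intersecting r and s: solving the 2×2 system gives (x, y) = (22, 25).
Substitute into t: (-4)(22) + (4)(25) = 12.
This equals 12, so (22, 25) lies on all three lines and they are concurrent.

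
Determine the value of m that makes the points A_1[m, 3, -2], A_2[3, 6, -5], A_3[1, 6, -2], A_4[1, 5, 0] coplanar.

5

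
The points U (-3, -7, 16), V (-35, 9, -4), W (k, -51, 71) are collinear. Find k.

85

Direction UV = (-32, 16, -20). From the y-coordinate of W, the parameter along the line is τ = (-51 − (-7))/16 = -11/4.
Then k = (-3) + (-11/4)·(-32) = 85.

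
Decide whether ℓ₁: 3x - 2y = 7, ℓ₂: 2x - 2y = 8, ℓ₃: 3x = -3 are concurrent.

Yes

Intersecting ℓ₁ and ℓ₂: solving the 2×2 system gives (x, y) = (-1, -5).
Substitute into ℓ₃: (3)(-1) + (0)(-5) = -3.
This equals -3, so (-1, -5) lies on all three lines and they are concurrent.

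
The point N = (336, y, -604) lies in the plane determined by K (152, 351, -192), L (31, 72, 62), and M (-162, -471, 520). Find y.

823

The plane through K, L, M has equation 10140x + 6396y + 11856z = 1509924.
Substituting N: (6396)y + (-3753984) = 1509924, so y = 823.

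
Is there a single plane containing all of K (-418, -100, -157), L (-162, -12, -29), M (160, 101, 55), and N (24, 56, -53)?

No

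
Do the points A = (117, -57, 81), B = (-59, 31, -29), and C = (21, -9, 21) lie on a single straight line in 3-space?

AB = (-176, 88, -110), AC = (-96, 48, -60).
Each component of AC is 6/11 times the corresponding component of AB, so AC = 6/11·AB and the points are collinear.

Yes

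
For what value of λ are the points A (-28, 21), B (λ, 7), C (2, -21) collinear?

-18

The three points are collinear iff det[AB; AC] = 0.
This determinant is linear in λ: (-42)λ + (-756) = 0, so λ = -18.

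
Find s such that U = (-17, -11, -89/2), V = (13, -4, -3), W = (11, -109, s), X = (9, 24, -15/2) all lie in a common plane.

-19/2

Normal to plane UVX: n = (-2387/2, -31, 868); plane equation n·P = -35991/2.
Requiring n·W = -35991/2: (868)s + (-19499/2) = -35991/2.
So s = -19/2.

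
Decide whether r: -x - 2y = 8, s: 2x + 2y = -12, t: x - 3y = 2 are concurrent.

Yes

Lines aᵢx + bᵢy = cᵢ with pairwise distinct directions are concurrent exactly when det[aᵢ bᵢ cᵢ] = 0.
Here the determinant is 0.
It vanishes, so the lines are concurrent at (-4, -2).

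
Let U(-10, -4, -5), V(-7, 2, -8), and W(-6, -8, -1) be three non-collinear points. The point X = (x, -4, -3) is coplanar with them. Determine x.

-4

The plane through U, V, W has equation 12x − 24y − 36z = 156.
Substituting X: (12)x + (204) = 156, so x = -4.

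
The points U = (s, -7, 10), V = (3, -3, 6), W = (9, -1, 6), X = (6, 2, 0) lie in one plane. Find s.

The points are coplanar iff UV · (UW × UX) = 0.
Expanding, this is linear in s: (12)s + (12) = 0.
So s = -1.

-1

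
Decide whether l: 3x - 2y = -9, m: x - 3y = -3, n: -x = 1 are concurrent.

The three lines meet at one point iff the augmented coefficient matrix [aᵢ bᵢ cᵢ] has rank < 3, i.e. its determinant vanishes.
Here the determinant is 14.
Nonzero, so no common point exists.

No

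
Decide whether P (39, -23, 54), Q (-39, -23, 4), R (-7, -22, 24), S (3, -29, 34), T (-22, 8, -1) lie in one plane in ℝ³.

The plane through P, Q, R has normal n = PQ × PR = (50, -40, -78) and equation n·X = -1342.
Checking the remaining points: n·S = -1342, n·T = -1342.
All equal -1342, so all 5 points lie in one plane.

Yes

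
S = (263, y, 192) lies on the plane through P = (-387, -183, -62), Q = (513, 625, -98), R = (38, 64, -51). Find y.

A normal to the plane is n = PQ × PR = (17780, -25200, -121100).
S lies in the plane iff n · PS = 0.
This gives (-25200)y + (-23814000) = 0, so y = -945.

-945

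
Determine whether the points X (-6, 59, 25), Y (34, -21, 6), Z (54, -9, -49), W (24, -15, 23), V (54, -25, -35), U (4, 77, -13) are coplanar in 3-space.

Yes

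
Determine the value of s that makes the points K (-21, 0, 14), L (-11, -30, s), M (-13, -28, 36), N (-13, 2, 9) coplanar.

Coplanarity ⇔ det[KL; KM; KN] = 0.
Expanding, this is linear in s: (240)s + (-8880) = 0.
So s = 37.

37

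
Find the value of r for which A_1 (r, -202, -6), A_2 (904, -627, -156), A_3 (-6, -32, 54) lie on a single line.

Direction A_2A_3 = (-910, 595, 210). From the y-coordinate of A_1, the parameter along the line is τ = (-202 − (-627))/595 = 5/7.
Then r = 904 + 5/7·(-910) = 254.

254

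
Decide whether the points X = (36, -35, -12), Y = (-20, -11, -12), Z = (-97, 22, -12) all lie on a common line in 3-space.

Yes

XY = (-56, 24, 0), XZ = (-133, 57, 0).
Each component of XZ is 19/8 times the corresponding component of XY, so XZ = 19/8·XY and the points are collinear.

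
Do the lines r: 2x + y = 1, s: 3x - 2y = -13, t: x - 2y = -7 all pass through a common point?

Intersecting r and s: solving the 2×2 system gives (x, y) = (-11/7, 29/7).
Substitute into t: (1)(-11/7) + (-2)(29/7) = -69/7.
But t requires -7 ≠ -69/7, so the three lines have no common point.

No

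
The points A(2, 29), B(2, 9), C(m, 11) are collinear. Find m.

2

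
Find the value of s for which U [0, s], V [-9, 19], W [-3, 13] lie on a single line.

The three points are collinear iff det[UV; UW] = 0.
This determinant is linear in s: (6)s + (-60) = 0, so s = 10.

10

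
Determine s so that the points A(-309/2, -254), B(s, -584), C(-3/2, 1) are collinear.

-705/2

The three points are collinear iff det[AB; AC] = 0.
This determinant is linear in s: (255)s + (179775/2) = 0, so s = -705/2.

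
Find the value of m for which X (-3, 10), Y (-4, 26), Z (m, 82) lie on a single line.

-15/2

The three points are collinear iff det[XY; XZ] = 0.
This determinant is linear in m: (-16)m + (-120) = 0, so m = -15/2.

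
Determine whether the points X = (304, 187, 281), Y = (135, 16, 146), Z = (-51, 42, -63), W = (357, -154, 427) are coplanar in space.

A normal to the plane through X, Y, Z is n = XY × XZ = (39249, -10211, -36200).
The plane has equation n·P = -149961. For W: n·W = 126987.
126987 ≠ -149961, so W is off the plane.

No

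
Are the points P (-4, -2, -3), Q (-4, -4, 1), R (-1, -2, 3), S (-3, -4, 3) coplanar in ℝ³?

Yes

With P as base: PQ = (0, -2, 4), PR = (3, 0, 6), PS = (1, -2, 6).
PR × PS = (12, -12, -6).
PQ · (PR × PS) = 0.
The scalar triple product vanishes, so the four points are coplanar.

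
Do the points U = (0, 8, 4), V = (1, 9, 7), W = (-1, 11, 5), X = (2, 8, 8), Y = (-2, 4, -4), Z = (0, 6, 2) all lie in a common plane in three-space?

Yes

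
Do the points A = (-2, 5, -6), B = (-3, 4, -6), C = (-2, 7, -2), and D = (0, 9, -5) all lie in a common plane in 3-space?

No

A normal to the plane through A, B, C is n = AB × AC = (-4, 4, -2).
The plane has equation n·P = 40. For D: n·D = 46.
46 ≠ 40, so D is off the plane.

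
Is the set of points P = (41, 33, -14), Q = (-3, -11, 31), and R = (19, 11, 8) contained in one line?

PQ = (-44, -44, 45), PR = (-22, -22, 22).
PQ × PR = (22, -22, 0).
The cross product is nonzero, so the points do not lie on one line.

No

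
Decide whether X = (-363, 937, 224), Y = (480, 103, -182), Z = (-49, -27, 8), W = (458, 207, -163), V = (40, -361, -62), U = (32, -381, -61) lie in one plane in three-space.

The plane through X, Y, Z has normal n = XY × XZ = (-211240, 54604, -550776) and equation n·P = 4470244.
Checking the remaining points: n·W = 4331596, n·V = 5986468, n·U = 6033532.
Since n·W = 4331596 ≠ 4470244, W is off the plane and the points are not all coplanar.

No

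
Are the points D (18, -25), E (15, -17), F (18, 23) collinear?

No

DE = (-3, 8), DF = (0, 48).
det[DE; DF] = (-3)(48) − (8)(0) = -144.
The determinant is nonzero, so they are not collinear.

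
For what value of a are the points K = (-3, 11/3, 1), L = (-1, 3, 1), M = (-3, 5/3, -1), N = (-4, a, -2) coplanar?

Normal to plane KLM: n = (4/3, 4, -4); plane equation n·P = 20/3.
Requiring n·N = 20/3: (4)a + (8/3) = 20/3.
So a = 1.

1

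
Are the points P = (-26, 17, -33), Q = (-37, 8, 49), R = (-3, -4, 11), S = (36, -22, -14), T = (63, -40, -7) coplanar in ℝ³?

No

The plane through P, Q, R has normal n = PQ × PR = (1326, 2370, 438) and equation n·X = -8640.
Checking the remaining points: n·S = -10536, n·T = -14328.
Since n·S = -10536 ≠ -8640, S is off the plane and the points are not all coplanar.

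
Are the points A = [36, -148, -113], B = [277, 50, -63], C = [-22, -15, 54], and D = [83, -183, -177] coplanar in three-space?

A normal to the plane through A, B, C is n = AB × AC = (26416, -43147, 43537).
The plane has equation n·P = 2417051. For D: n·D = 2382380.
2382380 ≠ 2417051, so D is off the plane.

No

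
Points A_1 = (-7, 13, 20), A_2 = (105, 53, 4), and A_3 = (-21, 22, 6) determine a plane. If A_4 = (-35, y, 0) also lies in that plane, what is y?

24

Coplanarity requires A_1A_2 · (A_1A_3 × A_1A_4) = 0.
A_1A_2 = (112, 40, -16), A_1A_3 = (-14, 9, -14); the triple product is linear in y with coefficient 1792 and constant term -43008.
Setting it to zero: y = 24.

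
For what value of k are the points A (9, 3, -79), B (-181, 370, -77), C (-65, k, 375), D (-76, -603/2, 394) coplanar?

-304

Normal to plane ABD: n = (174200, 89700, 89050); plane equation n·P = -5198050.
Requiring n·C = -5198050: (89700)k + (22070750) = -5198050.
So k = -304.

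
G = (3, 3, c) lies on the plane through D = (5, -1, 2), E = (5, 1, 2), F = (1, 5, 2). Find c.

Coplanarity requires DE · (DF × DG) = 0.
DE = (0, 2, 0), DF = (-4, 6, 0); the triple product is linear in c with coefficient 8 and constant term -16.
Setting it to zero: c = 2.

2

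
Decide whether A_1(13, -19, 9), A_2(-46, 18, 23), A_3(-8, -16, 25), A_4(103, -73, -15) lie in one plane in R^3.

Yes

The four points are coplanar iff the 3×3 determinant with rows A_1A_2, A_1A_3, A_1A_4 is zero.
Rows: (-59, 37, 14), (-21, 3, 16), (90, -54, -24).
Expanding along the first row: (-59)(792) − (37)(-936) + (14)(864) = 0.
Zero determinant ⇒ coplanar.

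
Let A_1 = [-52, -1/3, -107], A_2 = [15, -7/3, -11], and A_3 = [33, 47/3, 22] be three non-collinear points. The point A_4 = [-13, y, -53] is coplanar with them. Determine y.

-19/3

Coplanarity requires A_1A_2 · (A_1A_3 × A_1A_4) = 0.
A_1A_2 = (67, -2, 96), A_1A_3 = (85, 16, 129); the triple product is linear in y with coefficient -483 and constant term -3059.
Setting it to zero: y = -19/3.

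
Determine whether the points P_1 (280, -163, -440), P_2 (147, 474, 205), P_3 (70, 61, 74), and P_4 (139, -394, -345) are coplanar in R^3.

With P_1 as base: P_1P_2 = (-133, 637, 645), P_1P_3 = (-210, 224, 514), P_1P_4 = (-141, -231, 95).
P_1P_3 × P_1P_4 = (140014, -52524, 80094).
P_1P_2 · (P_1P_3 × P_1P_4) = -419020.
Since -419020 ≠ 0, the four points are not coplanar.

No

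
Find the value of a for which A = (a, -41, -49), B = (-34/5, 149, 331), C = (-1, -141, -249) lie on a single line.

-3

Direction BC = (29/5, -290, -580). From the y-coordinate of A, the parameter along the line is τ = (-41 − 149)/(-290) = 19/29.
Then a = (-34/5) + 19/29·(29/5) = -3.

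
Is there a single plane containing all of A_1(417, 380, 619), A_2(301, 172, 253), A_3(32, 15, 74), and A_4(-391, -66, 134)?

Yes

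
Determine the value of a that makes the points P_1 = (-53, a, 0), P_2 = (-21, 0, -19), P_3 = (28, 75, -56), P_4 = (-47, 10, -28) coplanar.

Coplanarity ⇔ det[P_1P_2; P_1P_3; P_1P_4] = 0.
Expanding, this is linear in a: (-1403)a + (-56120) = 0.
So a = -40.

-40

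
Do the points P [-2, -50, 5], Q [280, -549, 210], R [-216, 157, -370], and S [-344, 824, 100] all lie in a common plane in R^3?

A normal to the plane through P, Q, R is n = PQ × PR = (144690, 61880, -48412).
The plane has equation n·X = -3625440. For S: n·S = -3625440.
Equal, so S lies in the plane and all four are coplanar.

Yes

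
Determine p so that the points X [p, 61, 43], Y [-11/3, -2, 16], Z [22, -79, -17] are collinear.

-74/3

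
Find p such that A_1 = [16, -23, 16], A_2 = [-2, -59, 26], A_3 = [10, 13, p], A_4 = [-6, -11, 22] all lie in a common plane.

Coplanarity ⇔ det[A_1A_2; A_1A_3; A_1A_4] = 0.
Expanding, this is linear in p: (1008)p + (-14112) = 0.
So p = 14.

14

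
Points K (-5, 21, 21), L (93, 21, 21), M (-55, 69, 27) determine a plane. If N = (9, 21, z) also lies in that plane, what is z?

Coplanarity requires KL · (KM × KN) = 0.
KL = (98, 0, 0), KM = (-50, 48, 6); the triple product is linear in z with coefficient 4704 and constant term -98784.
Setting it to zero: z = 21.

21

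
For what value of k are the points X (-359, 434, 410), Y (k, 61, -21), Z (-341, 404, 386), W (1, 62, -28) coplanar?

Normal to plane XZW: n = (4212, -756, 4104); plane equation n·P = -157572.
Requiring n·Y = -157572: (4212)k + (-132300) = -157572.
So k = -6.

-6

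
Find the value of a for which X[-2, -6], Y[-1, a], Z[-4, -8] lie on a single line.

-5

The three points are collinear iff det[XY; XZ] = 0.
This determinant is linear in a: (2)a + (10) = 0, so a = -5.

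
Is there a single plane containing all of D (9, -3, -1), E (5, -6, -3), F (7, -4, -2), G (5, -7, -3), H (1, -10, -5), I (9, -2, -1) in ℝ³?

Yes

The plane through D, E, F has normal n = DE × DF = (1, 0, -2) and equation n·P = 11.
Checking the remaining points: n·G = 11, n·H = 11, n·I = 11.
All equal 11, so all 6 points lie in one plane.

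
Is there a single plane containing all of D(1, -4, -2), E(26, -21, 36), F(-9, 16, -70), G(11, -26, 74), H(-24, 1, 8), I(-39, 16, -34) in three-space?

The plane through D, E, F has normal n = DE × DF = (396, 1320, 330) and equation n·P = -5544.
Checking the remaining points: n·G = -5544, n·H = -5544, n·I = -5544.
All equal -5544, so all 6 points lie in one plane.

Yes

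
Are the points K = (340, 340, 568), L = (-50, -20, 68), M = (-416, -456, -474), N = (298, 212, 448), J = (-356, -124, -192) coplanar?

Yes

The plane through K, L, M has normal n = KL × KM = (-22880, -28380, 38280) and equation n·P = 4314640.
Checking the remaining points: n·N = 4314640, n·J = 4314640.
All equal 4314640, so all 5 points lie in one plane.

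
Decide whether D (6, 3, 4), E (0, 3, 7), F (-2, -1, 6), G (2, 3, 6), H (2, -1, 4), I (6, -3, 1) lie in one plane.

Yes

The plane through D, E, F has normal n = DE × DF = (12, -12, 24) and equation n·P = 132.
Checking the remaining points: n·G = 132, n·H = 132, n·I = 132.
All equal 132, so all 6 points lie in one plane.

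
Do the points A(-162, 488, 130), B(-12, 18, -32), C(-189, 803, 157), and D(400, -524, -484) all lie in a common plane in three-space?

No

With A as base: AB = (150, -470, -162), AC = (-27, 315, 27), AD = (562, -1012, -614).
AC × AD = (-166086, -1404, -149706).
AB · (AC × AD) = -648.
Since -648 ≠ 0, the four points are not coplanar.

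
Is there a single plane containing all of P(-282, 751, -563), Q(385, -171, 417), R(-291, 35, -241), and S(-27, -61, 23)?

With P as base: PQ = (667, -922, 980), PR = (-9, -716, 322), PS = (255, -812, 586).
PR × PS = (-158112, 87384, 189888).
PQ · (PR × PS) = 61488.
Since 61488 ≠ 0, the four points are not coplanar.

No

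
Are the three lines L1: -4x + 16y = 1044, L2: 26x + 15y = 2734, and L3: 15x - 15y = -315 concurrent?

Yes

Intersecting L1 and L2: solving the 2×2 system gives (x, y) = (59, 80).
Substitute into L3: (15)(59) + (-15)(80) = -315.
This equals -315, so (59, 80) lies on all three lines and they are concurrent.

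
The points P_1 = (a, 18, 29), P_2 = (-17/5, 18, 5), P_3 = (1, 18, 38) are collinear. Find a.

Collinearity requires P_1P_2 × P_1P_3 = 0; each component is linear in a.
The y-component gives (33)a + (33/5) = 0, so a = -1/5.
The remaining components then also vanish.

-1/5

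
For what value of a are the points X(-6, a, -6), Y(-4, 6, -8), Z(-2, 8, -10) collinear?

4

Direction YZ = (2, 2, -2). From the x-coordinate of X, the parameter along the line is τ = (-6 − (-4))/2 = -1.
Then a = 6 + (-1)·(2) = 4.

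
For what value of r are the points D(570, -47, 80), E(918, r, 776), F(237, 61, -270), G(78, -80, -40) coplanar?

The points are coplanar iff DE · (DF × DG) = 0.
Expanding, this is linear in r: (132240)r + (42316800) = 0.
So r = -320.

-320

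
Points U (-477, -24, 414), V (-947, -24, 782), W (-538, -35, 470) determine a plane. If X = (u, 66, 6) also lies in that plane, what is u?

The plane through U, V, W has equation 4048x + 3872y + 5170z = 116556.
Substituting X: (4048)u + (286572) = 116556, so u = -42.

-42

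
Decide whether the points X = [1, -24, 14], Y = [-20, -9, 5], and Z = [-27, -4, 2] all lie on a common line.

Yes

XY = (-21, 15, -9), XZ = (-28, 20, -12).
XY × XZ = (0, 0, 0).
The cross product vanishes, so the three points are collinear.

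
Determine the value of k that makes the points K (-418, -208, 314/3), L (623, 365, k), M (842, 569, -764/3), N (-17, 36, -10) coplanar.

-596/3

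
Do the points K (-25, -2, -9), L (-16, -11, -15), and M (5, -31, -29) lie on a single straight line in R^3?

No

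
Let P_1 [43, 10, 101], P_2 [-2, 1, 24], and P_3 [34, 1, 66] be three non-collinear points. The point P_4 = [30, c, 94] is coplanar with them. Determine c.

Coplanarity requires P_1P_2 · (P_1P_3 × P_1P_4) = 0.
P_1P_2 = (-45, -9, -77), P_1P_3 = (-9, -9, -35); the triple product is linear in c with coefficient -882 and constant term 11466.
Setting it to zero: c = 13.

13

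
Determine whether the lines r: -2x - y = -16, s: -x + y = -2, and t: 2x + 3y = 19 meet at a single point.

The three lines meet at one point iff the augmented coefficient matrix [aᵢ bᵢ cᵢ] has rank < 3, i.e. its determinant vanishes.
Here the determinant is 15.
Nonzero, so no common point exists.

No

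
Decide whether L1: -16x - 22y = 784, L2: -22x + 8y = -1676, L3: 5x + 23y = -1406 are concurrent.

Yes

The three lines meet at one point iff the augmented coefficient matrix [aᵢ bᵢ cᵢ] has rank < 3, i.e. its determinant vanishes.
Here the determinant is 0.
It vanishes, so the lines are concurrent at (50, -72).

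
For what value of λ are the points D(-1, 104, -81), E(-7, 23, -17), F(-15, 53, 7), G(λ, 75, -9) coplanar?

-41/3

Coplanarity ⇔ det[DE; DF; DG] = 0.
Expanding, this is linear in λ: (-3864)λ + (-52808) = 0.
So λ = -41/3.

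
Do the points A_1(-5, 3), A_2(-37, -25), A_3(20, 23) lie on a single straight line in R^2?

A_1A_2 = (-32, -28), A_1A_3 = (25, 20).
If collinear, A_1A_3 would be a scalar multiple of A_1A_2. But (-32)·(20) ≠ (-28)·(25) (difference 60), so they are not parallel; the points are not collinear.

No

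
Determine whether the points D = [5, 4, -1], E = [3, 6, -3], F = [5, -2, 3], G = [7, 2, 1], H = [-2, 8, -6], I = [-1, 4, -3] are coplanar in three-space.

Yes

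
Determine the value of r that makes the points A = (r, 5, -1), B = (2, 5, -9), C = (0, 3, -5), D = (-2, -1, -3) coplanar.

Coplanarity ⇔ det[AB; AC; AD] = 0.
Expanding, this is linear in r: (-12)r + (-8) = 0.
So r = -2/3.

-2/3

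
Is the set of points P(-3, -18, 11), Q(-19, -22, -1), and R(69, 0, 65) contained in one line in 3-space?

PQ = (-16, -4, -12), PR = (72, 18, 54).
PQ × PR = (0, 0, 0).
The cross product vanishes, so the three points are collinear.

Yes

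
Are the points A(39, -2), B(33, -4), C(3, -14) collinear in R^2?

Yes

AB = (-6, -2), AC = (-36, -12).
Twice the signed area of △ABC is (-6)(-12) − (-2)(-36) = 0.
The triangle is degenerate (zero area), so the points are collinear.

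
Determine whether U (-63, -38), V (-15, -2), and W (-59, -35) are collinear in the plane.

UV = (48, 36), UW = (4, 3).
det[UV; UW] = (48)(3) − (36)(4) = 0.
The determinant is zero, so the points are collinear.

Yes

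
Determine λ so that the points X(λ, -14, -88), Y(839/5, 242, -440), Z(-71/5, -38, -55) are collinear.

7/5

Direction YZ = (-182, -280, 385). From the y-coordinate of X, the parameter along the line is τ = (-14 − 242)/(-280) = 32/35.
Then λ = 839/5 + 32/35·(-182) = 7/5.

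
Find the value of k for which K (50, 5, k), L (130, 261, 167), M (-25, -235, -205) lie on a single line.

-25

Collinearity requires KL × KM = 0; each component is linear in k.
The x-component gives (-496)k + (-12400) = 0, so k = -25.
The remaining components then also vanish.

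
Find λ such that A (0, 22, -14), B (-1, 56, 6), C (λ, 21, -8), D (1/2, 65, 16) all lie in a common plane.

Normal to plane ABD: n = (160, 40, -60); plane equation n·P = 1720.
Requiring n·C = 1720: (160)λ + (1320) = 1720.
So λ = 5/2.

5/2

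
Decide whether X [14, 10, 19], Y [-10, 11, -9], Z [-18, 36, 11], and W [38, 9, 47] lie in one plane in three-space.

Yes

The four points are coplanar iff the 3×3 determinant with rows XY, XZ, XW is zero.
Rows: (-24, 1, -28), (-32, 26, -8), (24, -1, 28).
Expanding along the first row: (-24)(720) − (1)(-704) + (-28)(-592) = 0.
Zero determinant ⇒ coplanar.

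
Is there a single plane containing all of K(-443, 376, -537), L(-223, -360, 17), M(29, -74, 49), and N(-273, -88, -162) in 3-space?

The four points are coplanar iff the 3×3 determinant with rows KL, KM, KN is zero.
Rows: (220, -736, 554), (472, -450, 586), (170, -464, 375).
Expanding along the first row: (220)(103154) − (-736)(77380) + (554)(-142508) = 696128.
Nonzero ⇒ not coplanar.

No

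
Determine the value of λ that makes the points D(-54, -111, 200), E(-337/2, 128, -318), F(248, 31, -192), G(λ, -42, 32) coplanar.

-6

Coplanarity ⇔ det[DE; DF; DG] = 0.
Expanding, this is linear in λ: (-20132)λ + (-120792) = 0.
So λ = -6.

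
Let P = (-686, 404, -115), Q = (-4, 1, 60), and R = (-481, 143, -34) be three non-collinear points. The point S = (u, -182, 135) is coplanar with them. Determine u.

A normal to the plane is n = PQ × PR = (13032, -19367, -95387).
S lies in the plane iff n · PS = 0.
This gives (13032)u + (-3557736) = 0, so u = 273.

273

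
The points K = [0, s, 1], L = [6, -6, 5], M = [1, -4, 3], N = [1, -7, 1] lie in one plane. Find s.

-6

Coplanarity ⇔ det[KL; KM; KN] = 0.
Expanding, this is linear in s: (10)s + (60) = 0.
So s = -6.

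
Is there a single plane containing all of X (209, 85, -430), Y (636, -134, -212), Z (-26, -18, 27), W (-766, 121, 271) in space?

No

A normal to the plane through X, Y, Z is n = XY × XZ = (-77629, -246369, -95446).
The plane has equation n·P = 3875954. For W: n·W = 3787299.
3787299 ≠ 3875954, so W is off the plane.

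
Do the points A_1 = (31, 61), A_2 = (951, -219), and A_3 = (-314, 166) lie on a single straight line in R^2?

A_1A_2 = (920, -280), A_1A_3 = (-345, 105).
Twice the signed area of △A_1A_2A_3 is (920)(105) − (-280)(-345) = 0.
The triangle is degenerate (zero area), so the points are collinear.

Yes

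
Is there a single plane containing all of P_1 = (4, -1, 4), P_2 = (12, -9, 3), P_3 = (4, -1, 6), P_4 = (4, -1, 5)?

Yes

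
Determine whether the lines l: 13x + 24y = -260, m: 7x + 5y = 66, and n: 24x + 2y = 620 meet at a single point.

The three lines meet at one point iff the augmented coefficient matrix [aᵢ bᵢ cᵢ] has rank < 3, i.e. its determinant vanishes.
Here the determinant is 0.
It vanishes, so the lines are concurrent at (28, -26).

Yes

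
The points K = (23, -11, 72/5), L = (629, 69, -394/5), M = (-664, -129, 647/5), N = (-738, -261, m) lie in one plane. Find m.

913/5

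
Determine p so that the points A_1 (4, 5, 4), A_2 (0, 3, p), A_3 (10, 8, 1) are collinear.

6

Collinearity requires A_1A_2 × A_1A_3 = 0; each component is linear in p.
The x-component gives (-3)p + (18) = 0, so p = 6.
The remaining components then also vanish.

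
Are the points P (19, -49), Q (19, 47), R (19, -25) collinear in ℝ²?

Yes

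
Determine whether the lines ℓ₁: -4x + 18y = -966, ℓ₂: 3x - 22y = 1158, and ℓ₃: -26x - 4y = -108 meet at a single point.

Lines aᵢx + bᵢy = cᵢ with pairwise distinct directions are concurrent exactly when det[aᵢ bᵢ cᵢ] = 0.
Here the determinant is 0.
It vanishes, so the lines are concurrent at (12, -51).

Yes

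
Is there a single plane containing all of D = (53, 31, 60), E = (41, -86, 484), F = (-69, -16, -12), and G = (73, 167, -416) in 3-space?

No

With D as base: DE = (-12, -117, 424), DF = (-122, -47, -72), DG = (20, 136, -476).
DF × DG = (32164, -59512, -15652).
DE · (DF × DG) = -59512.
Since -59512 ≠ 0, the four points are not coplanar.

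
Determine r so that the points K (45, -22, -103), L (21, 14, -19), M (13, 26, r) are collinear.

9

Collinearity requires KL × KM = 0; each component is linear in r.
The x-component gives (36)r + (-324) = 0, so r = 9.
The remaining components then also vanish.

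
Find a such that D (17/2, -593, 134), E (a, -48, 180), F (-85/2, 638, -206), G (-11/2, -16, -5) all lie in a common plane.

163/2

Normal to plane DFG: n = (25071, -2329, -12193); plane equation n·P = -79323/2.
Requiring n·E = -79323/2: (25071)a + (-2082948) = -79323/2.
So a = 163/2.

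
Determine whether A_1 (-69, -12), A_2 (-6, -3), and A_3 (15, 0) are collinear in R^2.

Yes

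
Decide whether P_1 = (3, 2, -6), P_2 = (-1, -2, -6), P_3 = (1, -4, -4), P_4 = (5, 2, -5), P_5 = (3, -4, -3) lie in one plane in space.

The plane through P_1, P_2, P_3 has normal n = P_1P_2 × P_1P_3 = (-8, 8, 16) and equation n·P = -104.
Checking the remaining points: n·P_4 = -104, n·P_5 = -104.
All equal -104, so all 5 points lie in one plane.

Yes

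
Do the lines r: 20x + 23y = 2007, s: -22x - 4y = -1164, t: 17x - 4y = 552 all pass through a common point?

Yes

Intersecting r and s: solving the 2×2 system gives (x, y) = (44, 49).
Substitute into t: (17)(44) + (-4)(49) = 552.
This equals 552, so (44, 49) lies on all three lines and they are concurrent.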